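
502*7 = 3514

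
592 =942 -350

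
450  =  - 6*( - 75 )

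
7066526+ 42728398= 49794924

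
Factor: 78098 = 2^1*17^1*2297^1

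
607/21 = 607/21=28.90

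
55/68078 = 55/68078 = 0.00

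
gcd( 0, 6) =6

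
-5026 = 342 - 5368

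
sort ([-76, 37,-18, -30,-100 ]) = [ - 100, - 76 , - 30, - 18, 37 ] 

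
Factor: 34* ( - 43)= -1462=- 2^1*17^1* 43^1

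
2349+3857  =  6206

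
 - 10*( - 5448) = 54480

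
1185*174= 206190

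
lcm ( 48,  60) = 240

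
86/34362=43/17181 = 0.00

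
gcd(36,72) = 36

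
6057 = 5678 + 379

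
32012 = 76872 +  - 44860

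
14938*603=9007614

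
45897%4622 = 4299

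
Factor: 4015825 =5^2*11^1*  17^1*859^1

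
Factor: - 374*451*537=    - 90577938= - 2^1*3^1*11^2*17^1 * 41^1*179^1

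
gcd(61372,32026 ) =134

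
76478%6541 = 4527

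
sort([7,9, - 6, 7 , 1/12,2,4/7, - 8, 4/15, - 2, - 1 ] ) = [ - 8, - 6, - 2, - 1,  1/12, 4/15,4/7,2,7, 7, 9 ] 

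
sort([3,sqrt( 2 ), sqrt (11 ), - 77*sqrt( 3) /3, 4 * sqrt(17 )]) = [-77 * sqrt(3) /3, sqrt ( 2), 3,  sqrt(11),4 * sqrt( 17 ) ]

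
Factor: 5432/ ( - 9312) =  - 2^ ( - 2)*3^( - 1 )* 7^1 =- 7/12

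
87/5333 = 87/5333 = 0.02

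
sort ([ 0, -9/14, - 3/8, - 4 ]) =[ - 4, - 9/14, - 3/8,0]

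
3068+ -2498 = 570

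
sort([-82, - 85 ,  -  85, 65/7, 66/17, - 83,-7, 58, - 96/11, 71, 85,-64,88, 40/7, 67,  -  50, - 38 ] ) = [  -  85, -85,- 83,- 82, - 64,  -  50, -38 ,  -  96/11 ,-7, 66/17, 40/7  ,  65/7, 58 , 67, 71, 85, 88]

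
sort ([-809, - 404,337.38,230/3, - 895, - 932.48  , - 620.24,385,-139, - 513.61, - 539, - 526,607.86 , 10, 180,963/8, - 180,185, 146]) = [ - 932.48, - 895, - 809, - 620.24,  -  539, - 526, - 513.61,  -  404, - 180, - 139,10,230/3,963/8,  146,180,185,337.38, 385,607.86] 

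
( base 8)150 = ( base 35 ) 2Y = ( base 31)3B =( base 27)3n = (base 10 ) 104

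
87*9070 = 789090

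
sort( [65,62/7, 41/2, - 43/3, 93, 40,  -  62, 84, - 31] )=[-62,  -  31, - 43/3,62/7 , 41/2, 40,65 , 84, 93] 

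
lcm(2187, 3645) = 10935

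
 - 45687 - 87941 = - 133628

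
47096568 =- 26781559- - 73878127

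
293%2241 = 293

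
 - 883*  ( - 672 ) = 593376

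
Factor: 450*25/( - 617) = -2^1*3^2*5^4  *  617^( - 1 ) =- 11250/617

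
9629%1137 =533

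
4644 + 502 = 5146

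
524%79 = 50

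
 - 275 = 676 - 951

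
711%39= 9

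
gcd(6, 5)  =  1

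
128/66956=32/16739 = 0.00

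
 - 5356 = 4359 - 9715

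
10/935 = 2/187 = 0.01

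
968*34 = 32912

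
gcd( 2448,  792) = 72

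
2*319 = 638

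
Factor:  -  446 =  - 2^1*223^1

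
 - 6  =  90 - 96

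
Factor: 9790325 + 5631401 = 2^1*7710863^1  =  15421726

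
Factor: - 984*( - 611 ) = 2^3*3^1*13^1*41^1 * 47^1= 601224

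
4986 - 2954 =2032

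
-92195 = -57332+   -  34863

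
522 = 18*29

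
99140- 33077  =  66063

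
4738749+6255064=10993813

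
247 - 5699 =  - 5452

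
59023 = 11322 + 47701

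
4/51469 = 4/51469 = 0.00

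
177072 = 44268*4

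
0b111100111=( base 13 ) 2B6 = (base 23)L4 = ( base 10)487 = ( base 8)747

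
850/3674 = 425/1837 = 0.23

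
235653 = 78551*3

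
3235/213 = 3235/213 = 15.19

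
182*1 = 182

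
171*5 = 855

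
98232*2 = 196464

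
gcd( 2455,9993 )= 1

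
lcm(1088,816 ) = 3264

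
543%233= 77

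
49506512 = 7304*6778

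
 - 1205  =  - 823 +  - 382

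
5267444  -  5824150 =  - 556706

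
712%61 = 41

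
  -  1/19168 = -1 + 19167/19168 =-0.00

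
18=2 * 9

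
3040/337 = 9 + 7/337= 9.02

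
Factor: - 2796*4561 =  - 2^2*3^1*233^1*4561^1=- 12752556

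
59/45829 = 59/45829 = 0.00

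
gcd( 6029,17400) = 1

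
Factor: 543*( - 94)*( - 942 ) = 48081564=2^2*3^2*47^1*157^1*181^1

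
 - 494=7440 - 7934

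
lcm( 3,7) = 21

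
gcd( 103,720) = 1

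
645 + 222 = 867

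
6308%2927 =454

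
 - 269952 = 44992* ( - 6)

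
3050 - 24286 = -21236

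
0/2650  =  0 = 0.00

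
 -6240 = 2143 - 8383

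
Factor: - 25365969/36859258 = - 2^ ( - 1)*3^2 *19^1*148339^1 * 18429629^(-1 ) 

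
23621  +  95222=118843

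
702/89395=702/89395=0.01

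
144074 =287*502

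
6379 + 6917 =13296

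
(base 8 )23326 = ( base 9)14566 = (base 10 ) 9942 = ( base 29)BNO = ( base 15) 2E2C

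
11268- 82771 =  - 71503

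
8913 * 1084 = 9661692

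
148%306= 148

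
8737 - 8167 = 570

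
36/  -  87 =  - 12/29 = -0.41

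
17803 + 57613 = 75416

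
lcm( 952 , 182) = 12376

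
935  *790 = 738650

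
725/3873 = 725/3873  =  0.19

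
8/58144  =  1/7268=0.00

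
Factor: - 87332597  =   - 11^2*307^1*2351^1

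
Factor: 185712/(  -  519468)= - 212/593 = -2^2*53^1* 593^( - 1 ) 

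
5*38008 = 190040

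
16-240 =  - 224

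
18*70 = 1260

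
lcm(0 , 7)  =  0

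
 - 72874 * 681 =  - 49627194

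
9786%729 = 309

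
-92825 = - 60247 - 32578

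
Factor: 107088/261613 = 2^4*3^1*11^(- 1)*17^(-1 )*23^1*97^1*1399^(- 1 )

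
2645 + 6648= 9293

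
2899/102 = 28 + 43/102 = 28.42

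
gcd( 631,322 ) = 1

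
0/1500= 0 = 0.00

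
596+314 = 910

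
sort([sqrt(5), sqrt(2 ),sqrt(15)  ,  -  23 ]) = [ - 23,sqrt( 2 ), sqrt(5),sqrt( 15)]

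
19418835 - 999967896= - 980549061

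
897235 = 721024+176211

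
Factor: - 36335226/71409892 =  - 18167613/35704946  =  -  2^( - 1 )*3^1 *6055871^1*17852473^( - 1)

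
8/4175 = 8/4175 = 0.00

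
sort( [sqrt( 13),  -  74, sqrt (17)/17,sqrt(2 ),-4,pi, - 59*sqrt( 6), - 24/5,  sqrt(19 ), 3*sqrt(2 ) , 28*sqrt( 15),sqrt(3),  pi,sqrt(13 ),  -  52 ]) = [ - 59*sqrt(6), - 74,-52, -24/5, - 4 , sqrt( 17)/17, sqrt(2),sqrt(3 ), pi,  pi,  sqrt(13 ), sqrt(13), 3 *sqrt(2),sqrt(  19), 28*sqrt(15 )]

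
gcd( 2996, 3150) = 14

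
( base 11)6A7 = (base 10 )843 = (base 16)34b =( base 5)11333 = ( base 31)r6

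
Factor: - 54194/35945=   - 98/65 = - 2^1*5^( - 1 )*7^2*13^( - 1 )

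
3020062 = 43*70234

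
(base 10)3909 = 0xF45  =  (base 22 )81F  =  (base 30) 4a9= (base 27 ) 59L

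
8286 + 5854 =14140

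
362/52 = 181/26 = 6.96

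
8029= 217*37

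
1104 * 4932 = 5444928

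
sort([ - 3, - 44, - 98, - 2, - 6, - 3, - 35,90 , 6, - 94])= [ - 98, - 94,-44, - 35,  -  6, - 3, - 3, - 2, 6,90]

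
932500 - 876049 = 56451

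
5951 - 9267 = -3316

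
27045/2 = 27045/2 = 13522.50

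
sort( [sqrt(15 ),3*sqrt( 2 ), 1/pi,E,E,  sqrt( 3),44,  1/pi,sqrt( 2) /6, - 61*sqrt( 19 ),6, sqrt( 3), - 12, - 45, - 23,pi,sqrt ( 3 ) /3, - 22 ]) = [ - 61*sqrt( 19 ), - 45,  -  23, - 22 , - 12,sqrt ( 2)/6,  1/pi,1/pi, sqrt( 3) /3,sqrt( 3),sqrt( 3),E,E,pi,sqrt( 15),3*sqrt ( 2 ),6, 44] 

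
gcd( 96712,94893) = 1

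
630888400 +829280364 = 1460168764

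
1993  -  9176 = - 7183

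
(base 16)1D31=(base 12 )43A9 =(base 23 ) E2L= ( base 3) 101020210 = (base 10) 7473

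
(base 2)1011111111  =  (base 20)1i7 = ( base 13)470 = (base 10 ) 767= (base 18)26b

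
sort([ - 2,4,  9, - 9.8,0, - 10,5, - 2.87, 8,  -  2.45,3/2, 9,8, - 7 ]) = [ - 10,-9.8,  -  7,-2.87, - 2.45, - 2, 0, 3/2, 4, 5, 8,8, 9, 9]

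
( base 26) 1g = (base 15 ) 2c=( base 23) 1j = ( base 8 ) 52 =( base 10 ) 42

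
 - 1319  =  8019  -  9338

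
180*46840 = 8431200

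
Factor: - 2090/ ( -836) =5/2 =2^( - 1)*5^1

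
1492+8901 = 10393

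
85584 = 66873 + 18711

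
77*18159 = 1398243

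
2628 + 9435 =12063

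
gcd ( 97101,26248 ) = 1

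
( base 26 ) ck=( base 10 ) 332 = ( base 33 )a2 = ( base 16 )14C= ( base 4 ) 11030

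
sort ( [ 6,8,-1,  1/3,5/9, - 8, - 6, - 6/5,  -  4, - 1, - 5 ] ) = [ -8, - 6 ,- 5, - 4, - 6/5, - 1, - 1, 1/3,5/9, 6,  8 ] 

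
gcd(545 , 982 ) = 1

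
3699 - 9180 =-5481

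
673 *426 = 286698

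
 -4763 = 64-4827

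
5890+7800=13690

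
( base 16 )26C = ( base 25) OK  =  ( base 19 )1dc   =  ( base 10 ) 620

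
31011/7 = 4430+1/7 = 4430.14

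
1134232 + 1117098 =2251330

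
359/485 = 359/485 = 0.74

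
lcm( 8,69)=552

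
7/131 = 7/131 = 0.05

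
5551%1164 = 895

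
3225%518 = 117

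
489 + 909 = 1398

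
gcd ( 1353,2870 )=41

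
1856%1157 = 699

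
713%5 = 3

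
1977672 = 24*82403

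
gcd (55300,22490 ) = 10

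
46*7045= 324070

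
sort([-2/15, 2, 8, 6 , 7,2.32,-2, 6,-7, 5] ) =[-7, - 2, - 2/15,2, 2.32, 5,6, 6, 7 , 8]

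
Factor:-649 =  - 11^1 * 59^1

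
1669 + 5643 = 7312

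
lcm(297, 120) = 11880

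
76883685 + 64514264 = 141397949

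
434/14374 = 217/7187 = 0.03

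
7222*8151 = 58866522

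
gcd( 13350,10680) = 2670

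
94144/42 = 47072/21 = 2241.52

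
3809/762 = 4+761/762= 5.00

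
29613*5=148065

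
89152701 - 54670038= 34482663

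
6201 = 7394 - 1193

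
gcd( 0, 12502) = 12502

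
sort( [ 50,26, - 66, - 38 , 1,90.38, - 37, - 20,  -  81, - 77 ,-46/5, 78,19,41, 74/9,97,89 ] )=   [ - 81, - 77,-66, - 38, - 37, - 20,-46/5,1,74/9, 19, 26,41, 50,78,89, 90.38, 97]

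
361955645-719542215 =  - 357586570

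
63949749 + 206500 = 64156249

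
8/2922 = 4/1461 = 0.00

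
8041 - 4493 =3548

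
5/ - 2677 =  - 5/2677= - 0.00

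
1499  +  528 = 2027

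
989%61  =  13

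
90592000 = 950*95360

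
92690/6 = 15448 + 1/3 = 15448.33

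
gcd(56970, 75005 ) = 5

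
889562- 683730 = 205832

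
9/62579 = 9/62579 = 0.00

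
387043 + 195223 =582266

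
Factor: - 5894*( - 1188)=2^3*3^3*7^1*11^1*421^1 = 7002072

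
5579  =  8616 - 3037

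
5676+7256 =12932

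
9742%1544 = 478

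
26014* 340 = 8844760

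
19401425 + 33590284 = 52991709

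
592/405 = 592/405 = 1.46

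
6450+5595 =12045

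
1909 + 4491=6400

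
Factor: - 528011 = -11^1*23^1*2087^1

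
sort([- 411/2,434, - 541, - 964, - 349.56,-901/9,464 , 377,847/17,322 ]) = [ - 964, - 541, - 349.56, -411/2, - 901/9,847/17,322, 377,434,464 ] 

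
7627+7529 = 15156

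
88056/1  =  88056  =  88056.00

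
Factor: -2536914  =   - 2^1 * 3^1*43^1*9833^1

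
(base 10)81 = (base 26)33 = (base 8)121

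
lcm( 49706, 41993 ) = 2435594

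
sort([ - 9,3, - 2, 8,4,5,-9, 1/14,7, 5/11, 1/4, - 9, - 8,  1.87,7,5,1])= [ -9, - 9,-9,  -  8,-2,1/14,1/4,5/11,1, 1.87,3,4 , 5,5,7 , 7 , 8]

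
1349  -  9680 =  - 8331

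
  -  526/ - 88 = 263/44= 5.98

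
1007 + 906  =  1913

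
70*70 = 4900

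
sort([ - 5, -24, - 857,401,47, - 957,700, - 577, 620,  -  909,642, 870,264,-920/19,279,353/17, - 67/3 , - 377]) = [ - 957, - 909, - 857, - 577, - 377, - 920/19, - 24, - 67/3 , - 5,353/17, 47,264,279, 401, 620,642,700,870]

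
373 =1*373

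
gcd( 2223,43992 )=117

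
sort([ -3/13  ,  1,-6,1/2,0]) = [ - 6,-3/13,0,1/2,1]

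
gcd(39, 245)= 1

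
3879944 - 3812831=67113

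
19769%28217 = 19769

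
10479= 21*499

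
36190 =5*7238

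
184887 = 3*61629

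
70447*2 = 140894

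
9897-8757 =1140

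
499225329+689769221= 1188994550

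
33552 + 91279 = 124831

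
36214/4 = 9053 + 1/2=9053.50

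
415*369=153135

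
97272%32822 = 31628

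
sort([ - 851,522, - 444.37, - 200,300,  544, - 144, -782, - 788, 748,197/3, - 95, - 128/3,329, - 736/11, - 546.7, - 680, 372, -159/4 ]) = [ - 851, - 788, - 782,- 680, - 546.7, - 444.37, - 200, - 144, - 95,-736/11, - 128/3, - 159/4,  197/3, 300, 329,372,  522,544,748 ] 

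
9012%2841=489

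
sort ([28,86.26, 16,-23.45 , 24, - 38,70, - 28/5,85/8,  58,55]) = [  -  38, -23.45, - 28/5,85/8,16,24,28, 55,  58,70,86.26] 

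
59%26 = 7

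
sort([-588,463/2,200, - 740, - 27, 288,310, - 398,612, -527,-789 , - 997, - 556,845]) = [ - 997  , - 789,-740, - 588, - 556, - 527, - 398, - 27,200, 463/2,288, 310, 612,845]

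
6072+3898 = 9970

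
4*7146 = 28584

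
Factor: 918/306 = 3^1 = 3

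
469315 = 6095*77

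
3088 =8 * 386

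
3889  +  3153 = 7042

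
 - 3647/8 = -3647/8 = -455.88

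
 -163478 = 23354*( - 7)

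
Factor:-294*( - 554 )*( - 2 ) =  - 2^3*3^1*7^2* 277^1 = - 325752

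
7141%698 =161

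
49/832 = 49/832 = 0.06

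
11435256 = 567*20168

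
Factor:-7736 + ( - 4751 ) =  - 12487^1 = - 12487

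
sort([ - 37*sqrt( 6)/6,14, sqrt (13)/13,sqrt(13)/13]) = [ - 37*sqrt(6)/6,  sqrt(13) /13, sqrt ( 13)/13, 14]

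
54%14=12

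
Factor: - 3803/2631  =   - 3^ ( - 1)*877^ ( - 1 )*3803^1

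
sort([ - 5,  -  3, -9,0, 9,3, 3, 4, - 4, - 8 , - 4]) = [-9 ,-8, - 5,-4 , - 4,-3,0, 3, 3, 4,9]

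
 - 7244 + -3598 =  - 10842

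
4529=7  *647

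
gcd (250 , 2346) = 2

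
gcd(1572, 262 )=262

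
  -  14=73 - 87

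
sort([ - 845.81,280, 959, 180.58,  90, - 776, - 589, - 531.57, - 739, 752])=[- 845.81,-776,-739,-589, - 531.57,90,  180.58,280,  752,959]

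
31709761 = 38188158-6478397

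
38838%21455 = 17383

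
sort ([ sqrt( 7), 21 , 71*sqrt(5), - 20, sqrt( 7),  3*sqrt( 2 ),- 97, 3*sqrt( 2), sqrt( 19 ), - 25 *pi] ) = [ -97, - 25*pi, - 20, sqrt( 7 ),sqrt( 7), 3 * sqrt (2),3*sqrt( 2 ),sqrt( 19), 21,71*sqrt( 5)]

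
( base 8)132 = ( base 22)42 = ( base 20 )4a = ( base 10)90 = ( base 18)50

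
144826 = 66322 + 78504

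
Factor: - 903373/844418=  -  2^( - 1) * 223^1 * 4051^1 * 422209^( - 1 )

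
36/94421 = 36/94421 = 0.00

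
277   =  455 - 178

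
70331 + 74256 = 144587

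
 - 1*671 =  - 671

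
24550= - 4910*( - 5) 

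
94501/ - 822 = -94501/822 = - 114.96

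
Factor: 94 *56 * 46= 2^5 * 7^1 * 23^1*47^1 = 242144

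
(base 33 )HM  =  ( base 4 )21013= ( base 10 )583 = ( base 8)1107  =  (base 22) 14b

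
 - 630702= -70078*9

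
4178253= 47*88899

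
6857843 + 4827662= 11685505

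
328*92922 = 30478416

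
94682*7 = 662774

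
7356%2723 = 1910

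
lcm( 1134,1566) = 32886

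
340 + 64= 404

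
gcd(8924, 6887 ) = 97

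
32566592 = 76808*424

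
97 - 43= 54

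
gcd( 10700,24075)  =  2675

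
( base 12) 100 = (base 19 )7B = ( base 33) 4C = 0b10010000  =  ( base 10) 144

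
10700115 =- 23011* ( - 465)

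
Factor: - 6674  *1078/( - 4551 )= 7194572/4551 =2^2*3^ ( - 1 )*7^2*11^1*37^( - 1 )*41^( - 1 )*47^1*71^1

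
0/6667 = 0 = 0.00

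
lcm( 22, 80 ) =880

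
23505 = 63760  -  40255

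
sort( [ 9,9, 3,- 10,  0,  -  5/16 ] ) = [ - 10,-5/16 , 0 , 3, 9, 9 ] 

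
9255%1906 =1631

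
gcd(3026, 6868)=34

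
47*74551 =3503897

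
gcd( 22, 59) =1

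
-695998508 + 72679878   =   - 623318630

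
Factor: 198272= 2^7 * 1549^1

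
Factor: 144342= 2^1 * 3^8*11^1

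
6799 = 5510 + 1289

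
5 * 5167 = 25835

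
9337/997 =9337/997=9.37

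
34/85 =2/5  =  0.40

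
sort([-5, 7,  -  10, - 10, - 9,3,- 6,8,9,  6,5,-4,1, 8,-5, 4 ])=[-10, - 10, - 9,-6,-5, - 5,- 4 , 1, 3, 4, 5,6 , 7, 8,8,9]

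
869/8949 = 869/8949 = 0.10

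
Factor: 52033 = 61^1*853^1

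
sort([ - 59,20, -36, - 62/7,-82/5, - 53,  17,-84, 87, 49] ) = [ - 84,-59, - 53, - 36 , - 82/5, -62/7, 17,  20 , 49,87 ]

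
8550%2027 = 442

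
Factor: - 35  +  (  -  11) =  -  46 = - 2^1*23^1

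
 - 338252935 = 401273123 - 739526058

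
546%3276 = 546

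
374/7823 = 374/7823 = 0.05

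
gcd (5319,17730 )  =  1773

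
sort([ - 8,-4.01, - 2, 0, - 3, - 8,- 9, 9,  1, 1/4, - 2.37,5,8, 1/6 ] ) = [ - 9, -8, - 8, - 4.01 ,-3, - 2.37, - 2,  0, 1/6,1/4 , 1, 5, 8, 9 ] 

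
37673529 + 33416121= 71089650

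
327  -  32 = 295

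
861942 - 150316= 711626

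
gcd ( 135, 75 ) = 15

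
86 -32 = 54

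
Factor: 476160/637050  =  2^9 * 5^( - 1 ) * 137^( - 1 )   =  512/685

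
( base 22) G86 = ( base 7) 32052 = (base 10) 7926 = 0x1EF6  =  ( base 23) EME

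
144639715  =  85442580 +59197135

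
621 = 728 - 107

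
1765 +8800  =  10565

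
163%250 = 163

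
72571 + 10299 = 82870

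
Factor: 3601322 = 2^1*163^1*11047^1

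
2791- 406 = 2385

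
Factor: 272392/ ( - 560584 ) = -431/887=- 431^1*887^( - 1)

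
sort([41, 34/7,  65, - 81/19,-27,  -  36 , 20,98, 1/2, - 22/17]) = [ - 36, -27,-81/19, - 22/17, 1/2, 34/7,  20, 41, 65, 98]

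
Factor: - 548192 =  - 2^5*37^1*463^1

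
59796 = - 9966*(-6)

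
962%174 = 92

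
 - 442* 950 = - 419900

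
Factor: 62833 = 19^1*3307^1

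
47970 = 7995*6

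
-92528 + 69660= -22868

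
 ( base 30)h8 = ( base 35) es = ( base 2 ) 1000000110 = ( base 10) 518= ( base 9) 635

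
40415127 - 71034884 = - 30619757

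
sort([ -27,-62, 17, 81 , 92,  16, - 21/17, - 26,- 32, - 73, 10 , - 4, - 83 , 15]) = [ - 83, - 73, - 62, - 32, - 27,- 26, - 4,  -  21/17 , 10,15, 16,17,81, 92 ]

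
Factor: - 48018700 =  - 2^2*5^2*19^1*127^1* 199^1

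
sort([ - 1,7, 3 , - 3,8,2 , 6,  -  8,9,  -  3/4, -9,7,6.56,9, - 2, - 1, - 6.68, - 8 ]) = [ - 9,  -  8, -8, - 6.68, - 3, - 2,-1 , - 1, - 3/4, 2, 3,6  ,  6.56,7,7, 8, 9 , 9]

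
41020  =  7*5860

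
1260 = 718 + 542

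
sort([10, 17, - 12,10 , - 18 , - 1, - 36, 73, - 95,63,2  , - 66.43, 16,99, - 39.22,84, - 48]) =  [ - 95, - 66.43, - 48, - 39.22, - 36 , - 18, - 12,-1, 2, 10, 10, 16, 17,63,73,84, 99 ]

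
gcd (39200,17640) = 1960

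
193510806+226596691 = 420107497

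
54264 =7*7752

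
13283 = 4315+8968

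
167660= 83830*2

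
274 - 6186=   -  5912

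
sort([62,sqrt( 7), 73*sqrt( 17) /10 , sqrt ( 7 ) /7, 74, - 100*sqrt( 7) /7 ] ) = [-100 * sqrt(7 ) /7,sqrt( 7)/7,sqrt( 7), 73*sqrt( 17)/10,62,74]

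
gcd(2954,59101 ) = 7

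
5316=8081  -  2765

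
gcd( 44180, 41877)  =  47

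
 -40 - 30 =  - 70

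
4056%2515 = 1541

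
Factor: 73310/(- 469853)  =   - 2^1*5^1*641^( - 1)*733^( - 1)*7331^1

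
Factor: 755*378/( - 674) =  - 3^3*5^1*7^1*151^1*337^(  -  1)= - 142695/337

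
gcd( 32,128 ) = 32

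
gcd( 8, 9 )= 1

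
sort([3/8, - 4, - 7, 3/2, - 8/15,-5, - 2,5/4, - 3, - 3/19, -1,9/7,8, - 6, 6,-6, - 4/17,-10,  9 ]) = [ - 10, - 7,-6 , - 6, - 5,-4, - 3, - 2,-1, - 8/15, - 4/17, - 3/19 , 3/8, 5/4,9/7,3/2 , 6,8, 9]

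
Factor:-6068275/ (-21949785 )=1213655/4389957 = 3^(-4)*5^1*11^( - 1)*13^( - 1)*379^( - 1 )*242731^1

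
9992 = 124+9868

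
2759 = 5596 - 2837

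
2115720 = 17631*120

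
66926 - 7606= 59320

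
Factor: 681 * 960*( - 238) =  - 2^7*3^2*5^1*7^1*17^1 * 227^1 = - 155594880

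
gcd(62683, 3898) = 1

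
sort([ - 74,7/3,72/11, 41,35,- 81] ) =[ - 81, - 74,7/3, 72/11 , 35,41] 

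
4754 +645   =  5399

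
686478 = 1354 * 507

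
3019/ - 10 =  - 3019/10 = - 301.90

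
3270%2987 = 283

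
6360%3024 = 312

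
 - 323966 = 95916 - 419882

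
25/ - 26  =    -  1+1/26  =  - 0.96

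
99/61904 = 99/61904 = 0.00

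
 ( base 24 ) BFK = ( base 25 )aig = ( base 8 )15074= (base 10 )6716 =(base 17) 1641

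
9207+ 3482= 12689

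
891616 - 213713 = 677903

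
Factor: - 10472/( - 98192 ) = 77/722 =2^(  -  1)*7^1 *11^1*19^( - 2 ) 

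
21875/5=4375= 4375.00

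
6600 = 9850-3250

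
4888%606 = 40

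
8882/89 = 99  +  71/89 = 99.80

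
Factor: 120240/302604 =2^2*3^1*5^1*151^(- 1 )  =  60/151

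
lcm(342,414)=7866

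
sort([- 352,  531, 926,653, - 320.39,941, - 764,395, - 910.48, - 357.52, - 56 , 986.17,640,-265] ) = [-910.48, - 764,-357.52, - 352 , - 320.39, - 265, - 56,395, 531,640, 653,926,941, 986.17]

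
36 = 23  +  13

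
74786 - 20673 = 54113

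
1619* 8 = 12952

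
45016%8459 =2721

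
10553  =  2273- - 8280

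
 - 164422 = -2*82211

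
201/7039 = 201/7039 =0.03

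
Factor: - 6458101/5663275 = - 5^( - 2)*13^1*23^1*21599^1*226531^( - 1) 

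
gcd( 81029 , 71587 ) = 1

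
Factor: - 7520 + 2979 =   -  19^1 * 239^1  =  - 4541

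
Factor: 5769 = 3^2*641^1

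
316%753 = 316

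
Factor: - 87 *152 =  - 2^3*3^1*19^1*29^1 = -  13224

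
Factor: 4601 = 43^1*107^1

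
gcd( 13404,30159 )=3351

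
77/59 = 1  +  18/59=1.31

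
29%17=12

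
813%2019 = 813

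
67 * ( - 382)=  - 25594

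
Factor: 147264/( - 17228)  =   - 624/73 =-2^4*3^1*13^1*73^ ( - 1 ) 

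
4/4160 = 1/1040 = 0.00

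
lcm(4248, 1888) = 16992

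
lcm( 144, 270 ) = 2160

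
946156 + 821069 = 1767225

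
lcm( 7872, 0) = 0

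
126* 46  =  5796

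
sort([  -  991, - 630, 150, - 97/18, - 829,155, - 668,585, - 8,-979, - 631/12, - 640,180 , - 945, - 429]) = [ - 991,- 979,-945 , - 829, - 668, -640, - 630, - 429, - 631/12,- 8, -97/18,150, 155 , 180,585]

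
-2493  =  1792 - 4285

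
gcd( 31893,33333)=3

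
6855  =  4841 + 2014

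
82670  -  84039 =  - 1369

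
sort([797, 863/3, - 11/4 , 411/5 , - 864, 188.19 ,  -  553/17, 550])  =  [ - 864,-553/17,- 11/4, 411/5,188.19 , 863/3 , 550,797 ]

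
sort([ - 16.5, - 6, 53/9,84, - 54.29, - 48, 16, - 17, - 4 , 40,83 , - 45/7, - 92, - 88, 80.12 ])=[ - 92,-88, - 54.29, - 48,- 17, - 16.5, - 45/7, - 6, - 4,53/9,16 , 40 , 80.12,83, 84 ]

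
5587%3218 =2369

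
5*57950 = 289750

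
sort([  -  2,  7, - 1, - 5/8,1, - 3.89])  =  [ - 3.89, - 2 , - 1 , - 5/8,1,7 ] 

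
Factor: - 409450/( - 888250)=431/935 = 5^ (-1 )*11^( - 1 )*17^ ( - 1)*431^1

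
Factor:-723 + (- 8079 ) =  - 2^1*3^3*163^1 = - 8802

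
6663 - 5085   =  1578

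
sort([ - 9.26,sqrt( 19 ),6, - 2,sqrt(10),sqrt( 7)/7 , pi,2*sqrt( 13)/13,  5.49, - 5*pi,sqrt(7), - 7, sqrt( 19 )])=[ - 5*pi,-9.26, - 7,  -  2, sqrt(7 )/7,2*sqrt(13 ) /13,sqrt(7), pi,sqrt( 10 ),sqrt( 19), sqrt (19 ),5.49 , 6]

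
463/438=1 + 25/438 = 1.06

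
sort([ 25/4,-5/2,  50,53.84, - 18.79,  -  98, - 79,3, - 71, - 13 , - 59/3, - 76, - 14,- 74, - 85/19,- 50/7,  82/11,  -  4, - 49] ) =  [ - 98, - 79, - 76, - 74,-71, - 49, - 59/3, - 18.79 , - 14,  -  13, - 50/7, - 85/19,-4,-5/2, 3 , 25/4,82/11,50, 53.84]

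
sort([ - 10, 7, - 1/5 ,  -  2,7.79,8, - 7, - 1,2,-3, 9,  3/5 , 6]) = [ - 10,  -  7, - 3, - 2, - 1, - 1/5, 3/5, 2,  6, 7 , 7.79, 8 , 9] 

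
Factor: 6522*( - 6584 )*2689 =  - 115467940272 = - 2^4*3^1*823^1*1087^1*2689^1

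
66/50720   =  33/25360 = 0.00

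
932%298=38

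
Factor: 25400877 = 3^1*2087^1*4057^1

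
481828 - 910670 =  - 428842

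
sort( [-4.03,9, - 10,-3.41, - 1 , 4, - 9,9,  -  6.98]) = [ - 10,-9, - 6.98, - 4.03, - 3.41, - 1, 4,9, 9 ] 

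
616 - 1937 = -1321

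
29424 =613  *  48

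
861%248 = 117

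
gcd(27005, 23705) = 55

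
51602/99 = 51602/99 = 521.23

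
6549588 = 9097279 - 2547691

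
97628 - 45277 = 52351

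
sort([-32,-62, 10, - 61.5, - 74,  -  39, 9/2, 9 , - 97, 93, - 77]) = [ - 97, - 77, - 74,-62, - 61.5, - 39,-32,9/2,9,10, 93]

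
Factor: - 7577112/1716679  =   - 2^3*3^1*173^(-1 ) * 491^1*643^1* 9923^( - 1)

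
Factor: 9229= 11^1*839^1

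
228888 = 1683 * 136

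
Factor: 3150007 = 7^1*450001^1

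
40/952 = 5/119 =0.04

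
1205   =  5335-4130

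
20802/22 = 10401/11 =945.55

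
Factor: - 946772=  -  2^2*23^1*41^1*251^1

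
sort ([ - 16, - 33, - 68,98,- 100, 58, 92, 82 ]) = [  -  100, - 68, - 33, - 16,58,82,92, 98] 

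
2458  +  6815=9273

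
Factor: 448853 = 448853^1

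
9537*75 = 715275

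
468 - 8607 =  - 8139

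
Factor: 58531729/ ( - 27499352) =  - 2^ (  -  3) *23^( - 1)*43^1* 103^( -1)*367^1*1451^ ( -1)*3709^1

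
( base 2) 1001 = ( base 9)10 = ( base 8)11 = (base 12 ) 9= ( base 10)9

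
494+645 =1139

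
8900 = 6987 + 1913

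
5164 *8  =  41312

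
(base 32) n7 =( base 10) 743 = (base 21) 1e8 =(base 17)29C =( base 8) 1347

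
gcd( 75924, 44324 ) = 4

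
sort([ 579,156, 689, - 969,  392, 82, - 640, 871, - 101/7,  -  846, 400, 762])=[ -969, - 846, - 640, - 101/7,82, 156,392, 400, 579,689,762, 871 ] 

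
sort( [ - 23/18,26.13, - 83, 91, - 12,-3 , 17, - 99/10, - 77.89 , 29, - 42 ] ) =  [ - 83, - 77.89, - 42, - 12, - 99/10,- 3, - 23/18,17, 26.13,29, 91 ]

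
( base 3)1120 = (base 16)2A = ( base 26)1g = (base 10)42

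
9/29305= 9/29305 = 0.00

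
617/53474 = 617/53474=0.01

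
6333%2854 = 625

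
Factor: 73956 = 2^2*3^1* 6163^1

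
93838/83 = 1130 + 48/83 = 1130.58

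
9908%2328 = 596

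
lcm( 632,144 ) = 11376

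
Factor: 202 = 2^1*101^1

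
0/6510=0 = 0.00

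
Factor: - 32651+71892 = 39241^1=39241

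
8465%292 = 289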